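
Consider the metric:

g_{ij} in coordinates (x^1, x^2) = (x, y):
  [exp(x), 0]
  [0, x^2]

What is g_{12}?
With x^1 = x, x^2 = y, g_{12} = g_{xy} is the row-1, column-2 entry of the matrix.
g_{12} = 0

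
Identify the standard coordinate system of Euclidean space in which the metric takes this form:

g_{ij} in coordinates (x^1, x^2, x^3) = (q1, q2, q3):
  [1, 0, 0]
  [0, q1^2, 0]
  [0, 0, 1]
The line element ds^2 = dq1^2 + q1^2 dq2^2 + dq3^2 is dr^2 + r^2 dθ^2 + dz^2 with q1 = r, q2 = θ, q3 = z.
cylindrical coordinates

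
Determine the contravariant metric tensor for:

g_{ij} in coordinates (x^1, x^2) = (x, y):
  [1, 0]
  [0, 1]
The metric is diagonal, so g^{ij} is diagonal with entries 1/g_{ii}: diag(1, 1).
g^{ij}:
  [1, 0]
  [0, 1]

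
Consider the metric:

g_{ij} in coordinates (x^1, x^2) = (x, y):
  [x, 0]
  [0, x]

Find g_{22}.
With x^1 = x, x^2 = y, g_{22} = g_{yy} is the row-2, column-2 entry of the matrix.
g_{22} = x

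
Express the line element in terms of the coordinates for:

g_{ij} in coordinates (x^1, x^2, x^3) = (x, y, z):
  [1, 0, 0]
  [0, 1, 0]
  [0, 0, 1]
ds^2 = g_{ij} dx^i dx^j; only the non-zero components contribute.
ds^2 = dx^2 + dy^2 + dz^2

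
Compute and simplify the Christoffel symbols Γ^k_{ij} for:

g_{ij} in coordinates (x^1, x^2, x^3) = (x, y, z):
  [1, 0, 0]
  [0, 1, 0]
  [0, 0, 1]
Using Γ^k_{ij} = (1/2) g^{km} (∂_i g_{mj} + ∂_j g_{mi} - ∂_m g_{ij}); the metric is diagonal, so only the m = k term contributes.
Every metric component is constant, so all ∂_m g_{ij} = 0 and every Christoffel symbol vanishes.
All Christoffel symbols are zero.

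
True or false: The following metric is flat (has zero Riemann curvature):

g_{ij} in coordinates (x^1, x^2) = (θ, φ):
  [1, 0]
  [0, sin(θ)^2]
Non-zero Christoffel symbols:
Γ^θ_{φ φ} = -sin(2*θ)/2
Γ^φ_{θ φ} = 1/tan(θ)
Ricci tensor: R_{θθ} = 1, R_{θφ} = 0, R_{φφ} = sin(θ)^2
The Ricci tensor is non-zero, so the Riemann tensor is non-zero: not flat.
False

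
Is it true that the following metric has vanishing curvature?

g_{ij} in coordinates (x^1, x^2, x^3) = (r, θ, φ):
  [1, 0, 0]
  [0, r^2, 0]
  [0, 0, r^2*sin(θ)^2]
Non-zero Christoffel symbols:
Γ^r_{θ θ} = -r
Γ^r_{φ φ} = -r*sin(θ)^2
Γ^θ_{r θ} = 1/r
Γ^θ_{φ φ} = -sin(2*θ)/2
Γ^φ_{r φ} = 1/r
Γ^φ_{θ φ} = 1/tan(θ)
Ricci tensor: R_{rr} = 0, R_{rθ} = 0, R_{rφ} = 0, R_{θθ} = 0, R_{θφ} = 0, R_{φφ} = 0
All R_{ij} vanish; in 3 dimensions the Riemann tensor is fully determined by the Ricci tensor, so R^i_{jkl} = 0: the metric is flat (curvilinear coordinates on flat space).
Yes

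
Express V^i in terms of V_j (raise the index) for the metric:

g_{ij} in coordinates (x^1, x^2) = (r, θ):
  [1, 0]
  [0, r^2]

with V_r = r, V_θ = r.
Inverse metric (diagonal): g^{rr} = 1, g^{θθ} = 1/r^2
V^i = g^{ij} V_j:
V^r = (1)(r) + (0)(r) = r
V^θ = (0)(r) + (1/r^2)(r) = 1/r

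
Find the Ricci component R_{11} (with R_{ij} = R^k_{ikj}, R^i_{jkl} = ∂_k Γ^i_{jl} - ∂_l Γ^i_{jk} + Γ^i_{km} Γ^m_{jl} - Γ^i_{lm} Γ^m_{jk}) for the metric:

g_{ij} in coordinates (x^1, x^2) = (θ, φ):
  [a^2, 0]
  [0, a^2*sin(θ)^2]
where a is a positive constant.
Non-zero Christoffel symbols (Γ^k_{ij} = Γ^k_{ji}):
Γ^θ_{φ φ} = -sin(2*θ)/2
Γ^φ_{θ φ} = 1/tan(θ)
R^θ_{θ θ θ} = 0 (a repeated index in an antisymmetric pair)
R^φ_{θ φ θ} = ∂_φ Γ^φ_{θ θ} - ∂_θ Γ^φ_{θ φ} + Γ^φ_{φ m} Γ^m_{θ θ} - Γ^φ_{θ m} Γ^m_{θ φ}
  = (0) - (-1/sin(θ)^2) + (0) - (1/tan(θ)^2) = 1
R_{θθ} = R^θ_{θ θ θ} + R^φ_{θ φ θ} = (0) + (1) = 1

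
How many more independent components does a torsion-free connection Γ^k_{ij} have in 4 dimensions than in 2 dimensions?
Independent components in n dimensions: n × n(n+1)/2 = n^2(n+1)/2.
4D: 4 × 10 = 40
2D: 2 × 3 = 6
Difference = 40 - 6 = 34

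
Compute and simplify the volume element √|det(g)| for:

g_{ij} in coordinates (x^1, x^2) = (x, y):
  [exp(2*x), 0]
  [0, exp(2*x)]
det(g) = exp(4*x)
√|det(g)| = exp(2*x)
Volume element: dV = exp(2*x) dx dy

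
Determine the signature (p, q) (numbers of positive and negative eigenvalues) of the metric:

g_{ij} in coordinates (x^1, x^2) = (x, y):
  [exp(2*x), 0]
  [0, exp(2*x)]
The metric is diagonal, so its eigenvalues are the diagonal entries: exp(2*x), exp(2*x) (at a generic point, where coordinate-dependent entries are positive).
2 positive, 0 negative.
(2, 0) - Riemannian (positive definite)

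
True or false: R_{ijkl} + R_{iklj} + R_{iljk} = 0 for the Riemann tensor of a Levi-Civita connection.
This is the first (algebraic) Bianchi identity.
True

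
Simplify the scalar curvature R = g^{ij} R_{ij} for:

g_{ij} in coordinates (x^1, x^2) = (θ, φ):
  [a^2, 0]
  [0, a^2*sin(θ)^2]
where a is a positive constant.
Non-zero Christoffel symbols (Γ^k_{ij} = Γ^k_{ji}):
Γ^θ_{φ φ} = -sin(2*θ)/2
Γ^φ_{θ φ} = 1/tan(θ)
Ricci tensor (R_{ij} = R^k_{ikj}): R_{θθ} = 1, R_{θφ} = 0, R_{φφ} = sin(θ)^2
Inverse metric: g^{θθ} = 1/a^2, g^{φφ} = 1/(a^2*sin(θ)^2)
R = g^{ij} R_{ij} = (1/a^2)(1) + (1/(a^2*sin(θ)^2))(sin(θ)^2) = 2/a^2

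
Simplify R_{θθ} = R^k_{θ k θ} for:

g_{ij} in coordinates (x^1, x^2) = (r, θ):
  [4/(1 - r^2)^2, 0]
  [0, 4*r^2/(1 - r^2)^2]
Non-zero Christoffel symbols (Γ^k_{ij} = Γ^k_{ji}):
Γ^r_{r r} = 2*r/(1 - r^2)
Γ^r_{θ θ} = (r^3 + r)/(r^2 - 1)
Γ^θ_{r θ} = (-r^2 - 1)/(r^3 - r)
R^r_{θ r θ} = ∂_r Γ^r_{θ θ} - ∂_θ Γ^r_{θ r} + Γ^r_{r m} Γ^m_{θ θ} - Γ^r_{θ m} Γ^m_{θ r}
  = ((r^4 - 4*r^2 - 1)/(r^2 - 1)^2) - (0) + (-2*r^2*(r^2 + 1)/(r^2 - 1)^2) - (-(r^2 + 1)^2/(r^2 - 1)^2) = -4*r^2/(r^2 - 1)^2
R^θ_{θ θ θ} = 0 (a repeated index in an antisymmetric pair)
R_{θθ} = R^r_{θ r θ} + R^θ_{θ θ θ} = (-4*r^2/(r^2 - 1)^2) + (0) = -4*r^2/(r^2 - 1)^2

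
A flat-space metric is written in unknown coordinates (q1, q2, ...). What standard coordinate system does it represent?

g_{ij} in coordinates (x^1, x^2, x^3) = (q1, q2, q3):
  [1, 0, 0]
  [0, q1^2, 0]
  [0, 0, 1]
The line element ds^2 = dq1^2 + q1^2 dq2^2 + dq3^2 is dr^2 + r^2 dθ^2 + dz^2 with q1 = r, q2 = θ, q3 = z.
cylindrical coordinates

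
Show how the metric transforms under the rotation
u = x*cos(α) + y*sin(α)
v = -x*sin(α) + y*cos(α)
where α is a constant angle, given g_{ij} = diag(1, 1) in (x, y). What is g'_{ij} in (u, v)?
Invert the transformation: x = u*cos(α) - v*sin(α), y = u*sin(α) + v*cos(α)
g'_{ij} = (∂x^k/∂x'^i)(∂x^l/∂x'^j) g_{kl}; with g_{kl} = δ_{kl} this is Σ_k (∂x^k/∂x'^i)(∂x^k/∂x'^j).
Jacobian: ∂x/∂u = cos(α), ∂x/∂v = -sin(α), ∂y/∂u = sin(α), ∂y/∂v = cos(α)
g'_{uu} = (cos(α))(cos(α)) + (sin(α))(sin(α)) = 1
g'_{uv} = (cos(α))(-sin(α)) + (sin(α))(cos(α)) = 0
g'_{vv} = (-sin(α))(-sin(α)) + (cos(α))(cos(α)) = 1
g'_{ij} = diag(1, 1)
The Euclidean metric is invariant under rotations.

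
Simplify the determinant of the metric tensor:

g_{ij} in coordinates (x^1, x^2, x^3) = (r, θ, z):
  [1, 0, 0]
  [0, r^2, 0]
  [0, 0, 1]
Diagonal metric: det(g) = g_{11}·g_{22}·g_{33}
= (1)·(r^2)·(1)
det(g) = r^2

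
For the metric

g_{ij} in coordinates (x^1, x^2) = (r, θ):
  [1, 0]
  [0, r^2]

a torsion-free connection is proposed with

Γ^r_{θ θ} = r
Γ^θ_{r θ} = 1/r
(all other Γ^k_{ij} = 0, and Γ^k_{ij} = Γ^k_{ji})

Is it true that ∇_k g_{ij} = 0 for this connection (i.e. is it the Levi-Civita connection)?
Using ∇_k g_{ij} = ∂_k g_{ij} - Γ^m_{ki} g_{mj} - Γ^m_{kj} g_{im}:
∇_θ g_{rθ} = (0) - (r) - (r) = -2*r ≠ 0
So the connection is not metric compatible (it is not the Levi-Civita connection).
No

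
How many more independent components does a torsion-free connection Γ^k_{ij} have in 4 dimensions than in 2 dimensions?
Independent components in n dimensions: n × n(n+1)/2 = n^2(n+1)/2.
4D: 4 × 10 = 40
2D: 2 × 3 = 6
Difference = 40 - 6 = 34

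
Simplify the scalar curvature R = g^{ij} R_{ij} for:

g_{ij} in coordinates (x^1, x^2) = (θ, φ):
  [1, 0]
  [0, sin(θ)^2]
Non-zero Christoffel symbols (Γ^k_{ij} = Γ^k_{ji}):
Γ^θ_{φ φ} = -sin(2*θ)/2
Γ^φ_{θ φ} = 1/tan(θ)
Ricci tensor (R_{ij} = R^k_{ikj}): R_{θθ} = 1, R_{θφ} = 0, R_{φφ} = sin(θ)^2
Inverse metric: g^{θθ} = 1, g^{φφ} = 1/sin(θ)^2
R = g^{ij} R_{ij} = (1)(1) + (1/sin(θ)^2)(sin(θ)^2) = 2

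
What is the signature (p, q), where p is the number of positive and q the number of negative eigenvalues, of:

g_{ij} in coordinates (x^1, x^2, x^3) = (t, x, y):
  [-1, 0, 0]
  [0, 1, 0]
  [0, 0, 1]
The metric is diagonal, so its eigenvalues are the diagonal entries: -1, 1, 1 (at a generic point, where coordinate-dependent entries are positive).
2 positive, 1 negative.
(2, 1) - Lorentzian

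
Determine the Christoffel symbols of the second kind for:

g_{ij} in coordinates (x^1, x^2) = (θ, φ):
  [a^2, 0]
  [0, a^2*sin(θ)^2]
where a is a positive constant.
Using Γ^k_{ij} = (1/2) g^{km} (∂_i g_{mj} + ∂_j g_{mi} - ∂_m g_{ij}); the metric is diagonal, so only the m = k term contributes.
Non-zero symbols (using the symmetry Γ^k_{ij} = Γ^k_{ji}):
Γ^θ_{φ φ} = (1/2) g^{θθ} (∂_φ g_{θφ} + ∂_φ g_{θφ} - ∂_θ g_{φφ}) = (1/2)(1/a^2)((0) + (0) - (a^2*sin(2*θ))) = -sin(2*θ)/2
Γ^φ_{θ φ} = (1/2) g^{φφ} (∂_θ g_{φφ} + ∂_φ g_{φθ} - ∂_φ g_{θφ}) = (1/2)(1/(a^2*sin(θ)^2))((a^2*sin(2*θ)) + (0) - (0)) = 1/tan(θ)
All other Christoffel symbols are zero.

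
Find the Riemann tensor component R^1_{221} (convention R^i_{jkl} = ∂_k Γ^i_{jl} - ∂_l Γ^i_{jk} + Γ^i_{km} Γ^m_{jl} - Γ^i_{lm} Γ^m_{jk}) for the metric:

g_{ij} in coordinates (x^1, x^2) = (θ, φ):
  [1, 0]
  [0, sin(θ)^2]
Non-zero Christoffel symbols (Γ^k_{ij} = Γ^k_{ji}):
Γ^θ_{φ φ} = -sin(2*θ)/2
Γ^φ_{θ φ} = 1/tan(θ)
R^θ_{φ φ θ} = ∂_φ Γ^θ_{φ θ} - ∂_θ Γ^θ_{φ φ} + Γ^θ_{φ m} Γ^m_{φ θ} - Γ^θ_{θ m} Γ^m_{φ φ}
  = (0) - (-cos(2*θ)) + (-cos(θ)^2) - (0) = -sin(θ)^2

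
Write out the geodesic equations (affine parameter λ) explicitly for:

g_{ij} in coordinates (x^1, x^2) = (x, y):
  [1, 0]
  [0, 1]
Geodesic equation: d^2x^k/dλ^2 + Γ^k_{ij} (dx^i/dλ)(dx^j/dλ) = 0.
All Christoffel symbols vanish, so the geodesics are straight lines:
d^2x/dλ^2 = 0
d^2y/dλ^2 = 0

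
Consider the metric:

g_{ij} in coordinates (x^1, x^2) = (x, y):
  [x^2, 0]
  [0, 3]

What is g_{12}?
With x^1 = x, x^2 = y, g_{12} = g_{xy} is the row-1, column-2 entry of the matrix.
g_{12} = 0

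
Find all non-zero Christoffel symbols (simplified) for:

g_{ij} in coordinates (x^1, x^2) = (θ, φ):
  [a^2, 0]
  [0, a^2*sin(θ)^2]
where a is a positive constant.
Using Γ^k_{ij} = (1/2) g^{km} (∂_i g_{mj} + ∂_j g_{mi} - ∂_m g_{ij}); the metric is diagonal, so only the m = k term contributes.
Non-zero symbols (using the symmetry Γ^k_{ij} = Γ^k_{ji}):
Γ^θ_{φ φ} = (1/2) g^{θθ} (∂_φ g_{θφ} + ∂_φ g_{θφ} - ∂_θ g_{φφ}) = (1/2)(1/a^2)((0) + (0) - (a^2*sin(2*θ))) = -sin(2*θ)/2
Γ^φ_{θ φ} = (1/2) g^{φφ} (∂_θ g_{φφ} + ∂_φ g_{φθ} - ∂_φ g_{θφ}) = (1/2)(1/(a^2*sin(θ)^2))((a^2*sin(2*θ)) + (0) - (0)) = 1/tan(θ)
All other Christoffel symbols are zero.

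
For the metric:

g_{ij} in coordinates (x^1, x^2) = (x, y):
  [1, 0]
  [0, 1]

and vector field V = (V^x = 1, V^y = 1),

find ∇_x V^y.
All Christoffel symbols are zero.
∇_x V^y = ∂_x V^y + Γ^y_{x j} V^j
  = (0) + (0)(1) + (0)(1)
  = 0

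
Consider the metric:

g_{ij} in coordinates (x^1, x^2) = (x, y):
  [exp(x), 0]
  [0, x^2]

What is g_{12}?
With x^1 = x, x^2 = y, g_{12} = g_{xy} is the row-1, column-2 entry of the matrix.
g_{12} = 0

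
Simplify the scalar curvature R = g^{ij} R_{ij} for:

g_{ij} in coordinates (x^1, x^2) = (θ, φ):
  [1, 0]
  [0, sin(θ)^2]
Non-zero Christoffel symbols (Γ^k_{ij} = Γ^k_{ji}):
Γ^θ_{φ φ} = -sin(2*θ)/2
Γ^φ_{θ φ} = 1/tan(θ)
Ricci tensor (R_{ij} = R^k_{ikj}): R_{θθ} = 1, R_{θφ} = 0, R_{φφ} = sin(θ)^2
Inverse metric: g^{θθ} = 1, g^{φφ} = 1/sin(θ)^2
R = g^{ij} R_{ij} = (1)(1) + (1/sin(θ)^2)(sin(θ)^2) = 2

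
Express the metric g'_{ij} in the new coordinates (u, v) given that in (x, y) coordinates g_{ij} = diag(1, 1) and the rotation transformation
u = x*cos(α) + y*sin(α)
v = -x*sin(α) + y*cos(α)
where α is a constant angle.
Invert the transformation: x = u*cos(α) - v*sin(α), y = u*sin(α) + v*cos(α)
g'_{ij} = (∂x^k/∂x'^i)(∂x^l/∂x'^j) g_{kl}; with g_{kl} = δ_{kl} this is Σ_k (∂x^k/∂x'^i)(∂x^k/∂x'^j).
Jacobian: ∂x/∂u = cos(α), ∂x/∂v = -sin(α), ∂y/∂u = sin(α), ∂y/∂v = cos(α)
g'_{uu} = (cos(α))(cos(α)) + (sin(α))(sin(α)) = 1
g'_{uv} = (cos(α))(-sin(α)) + (sin(α))(cos(α)) = 0
g'_{vv} = (-sin(α))(-sin(α)) + (cos(α))(cos(α)) = 1
g'_{ij} = diag(1, 1)
The Euclidean metric is invariant under rotations.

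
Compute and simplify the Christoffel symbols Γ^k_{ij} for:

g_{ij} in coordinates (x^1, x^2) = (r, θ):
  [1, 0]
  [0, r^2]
Using Γ^k_{ij} = (1/2) g^{km} (∂_i g_{mj} + ∂_j g_{mi} - ∂_m g_{ij}); the metric is diagonal, so only the m = k term contributes.
Non-zero symbols (using the symmetry Γ^k_{ij} = Γ^k_{ji}):
Γ^r_{θ θ} = (1/2) g^{rr} (∂_θ g_{rθ} + ∂_θ g_{rθ} - ∂_r g_{θθ}) = (1/2)(1)((0) + (0) - (2*r)) = -r
Γ^θ_{r θ} = (1/2) g^{θθ} (∂_r g_{θθ} + ∂_θ g_{θr} - ∂_θ g_{rθ}) = (1/2)(1/r^2)((2*r) + (0) - (0)) = 1/r
All other Christoffel symbols are zero.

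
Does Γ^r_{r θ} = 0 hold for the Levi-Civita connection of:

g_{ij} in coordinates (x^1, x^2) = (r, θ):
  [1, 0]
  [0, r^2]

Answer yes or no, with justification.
Γ^r_{r θ} = (1/2) g^{rr} (∂_r g_{rθ} + ∂_θ g_{rr} - ∂_r g_{rθ}) = (1/2)(1)((0) + (0) - (0)) = 0
This equals the proposed value 0.
Yes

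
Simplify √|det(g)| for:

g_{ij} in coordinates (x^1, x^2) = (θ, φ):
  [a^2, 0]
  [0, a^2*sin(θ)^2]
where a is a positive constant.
det(g) = a^4*sin(θ)^2
√|det(g)| = a^2*sin(θ) (taking 0 < θ < π so that |sin(θ)| = sin(θ))
Volume element: dV = a^2*sin(θ) dθ dφ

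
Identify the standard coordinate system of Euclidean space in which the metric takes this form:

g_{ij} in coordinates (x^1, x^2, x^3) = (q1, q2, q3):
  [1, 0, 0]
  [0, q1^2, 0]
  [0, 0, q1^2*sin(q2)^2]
The line element ds^2 = dq1^2 + q1^2 dq2^2 + q1^2 sin(q2)^2 dq3^2 is dr^2 + r^2 dθ^2 + r^2 sin(θ)^2 dφ^2 with q1 = r, q2 = θ, q3 = φ.
spherical coordinates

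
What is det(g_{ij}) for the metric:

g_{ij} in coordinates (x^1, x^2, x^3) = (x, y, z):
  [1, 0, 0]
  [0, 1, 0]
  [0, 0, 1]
Diagonal metric: det(g) = g_{11}·g_{22}·g_{33}
= (1)·(1)·(1)
det(g) = 1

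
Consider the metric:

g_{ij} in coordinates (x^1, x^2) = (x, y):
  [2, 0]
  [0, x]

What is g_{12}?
With x^1 = x, x^2 = y, g_{12} = g_{xy} is the row-1, column-2 entry of the matrix.
g_{12} = 0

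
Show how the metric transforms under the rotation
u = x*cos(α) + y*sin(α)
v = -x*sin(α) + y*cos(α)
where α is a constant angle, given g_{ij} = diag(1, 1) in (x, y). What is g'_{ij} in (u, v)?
Invert the transformation: x = u*cos(α) - v*sin(α), y = u*sin(α) + v*cos(α)
g'_{ij} = (∂x^k/∂x'^i)(∂x^l/∂x'^j) g_{kl}; with g_{kl} = δ_{kl} this is Σ_k (∂x^k/∂x'^i)(∂x^k/∂x'^j).
Jacobian: ∂x/∂u = cos(α), ∂x/∂v = -sin(α), ∂y/∂u = sin(α), ∂y/∂v = cos(α)
g'_{uu} = (cos(α))(cos(α)) + (sin(α))(sin(α)) = 1
g'_{uv} = (cos(α))(-sin(α)) + (sin(α))(cos(α)) = 0
g'_{vv} = (-sin(α))(-sin(α)) + (cos(α))(cos(α)) = 1
g'_{ij} = diag(1, 1)
The Euclidean metric is invariant under rotations.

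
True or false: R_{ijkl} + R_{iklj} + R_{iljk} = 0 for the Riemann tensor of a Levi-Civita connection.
This is the first (algebraic) Bianchi identity.
True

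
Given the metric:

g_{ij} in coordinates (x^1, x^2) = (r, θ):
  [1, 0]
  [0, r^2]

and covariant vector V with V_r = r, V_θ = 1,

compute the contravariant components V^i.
Inverse metric (diagonal): g^{rr} = 1, g^{θθ} = 1/r^2
V^i = g^{ij} V_j:
V^r = (1)(r) + (0)(1) = r
V^θ = (0)(r) + (1/r^2)(1) = 1/r^2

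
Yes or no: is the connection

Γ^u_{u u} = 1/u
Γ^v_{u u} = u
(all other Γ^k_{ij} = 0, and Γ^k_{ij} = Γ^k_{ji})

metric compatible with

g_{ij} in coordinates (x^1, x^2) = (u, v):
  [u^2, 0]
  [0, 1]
Using ∇_k g_{ij} = ∂_k g_{ij} - Γ^m_{ki} g_{mj} - Γ^m_{kj} g_{im}:
∇_u g_{uv} = (0) - (u) - (0) = -u ≠ 0
So the connection is not metric compatible (it is not the Levi-Civita connection).
No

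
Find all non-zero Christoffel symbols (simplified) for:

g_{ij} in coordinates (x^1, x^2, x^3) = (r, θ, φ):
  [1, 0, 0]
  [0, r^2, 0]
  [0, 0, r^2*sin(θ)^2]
Using Γ^k_{ij} = (1/2) g^{km} (∂_i g_{mj} + ∂_j g_{mi} - ∂_m g_{ij}); the metric is diagonal, so only the m = k term contributes.
Non-zero symbols (using the symmetry Γ^k_{ij} = Γ^k_{ji}):
Γ^r_{θ θ} = (1/2) g^{rr} (∂_θ g_{rθ} + ∂_θ g_{rθ} - ∂_r g_{θθ}) = (1/2)(1)((0) + (0) - (2*r)) = -r
Γ^r_{φ φ} = (1/2) g^{rr} (∂_φ g_{rφ} + ∂_φ g_{rφ} - ∂_r g_{φφ}) = (1/2)(1)((0) + (0) - (2*r*sin(θ)^2)) = -r*sin(θ)^2
Γ^θ_{r θ} = (1/2) g^{θθ} (∂_r g_{θθ} + ∂_θ g_{θr} - ∂_θ g_{rθ}) = (1/2)(1/r^2)((2*r) + (0) - (0)) = 1/r
Γ^θ_{φ φ} = (1/2) g^{θθ} (∂_φ g_{θφ} + ∂_φ g_{θφ} - ∂_θ g_{φφ}) = (1/2)(1/r^2)((0) + (0) - (r^2*sin(2*θ))) = -sin(2*θ)/2
Γ^φ_{r φ} = (1/2) g^{φφ} (∂_r g_{φφ} + ∂_φ g_{φr} - ∂_φ g_{rφ}) = (1/2)(1/(r^2*sin(θ)^2))((2*r*sin(θ)^2) + (0) - (0)) = 1/r
Γ^φ_{θ φ} = (1/2) g^{φφ} (∂_θ g_{φφ} + ∂_φ g_{φθ} - ∂_φ g_{θφ}) = (1/2)(1/(r^2*sin(θ)^2))((r^2*sin(2*θ)) + (0) - (0)) = 1/tan(θ)
All other Christoffel symbols are zero.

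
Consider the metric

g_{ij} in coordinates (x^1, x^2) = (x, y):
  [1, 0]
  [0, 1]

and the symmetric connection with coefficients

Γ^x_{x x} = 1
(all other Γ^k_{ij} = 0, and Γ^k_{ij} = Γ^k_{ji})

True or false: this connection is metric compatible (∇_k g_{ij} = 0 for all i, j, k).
Using ∇_k g_{ij} = ∂_k g_{ij} - Γ^m_{ki} g_{mj} - Γ^m_{kj} g_{im}:
∇_x g_{xx} = (0) - (1) - (1) = -2 ≠ 0
So the connection is not metric compatible (it is not the Levi-Civita connection).
False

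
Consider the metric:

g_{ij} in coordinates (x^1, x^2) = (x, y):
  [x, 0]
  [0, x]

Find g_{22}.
With x^1 = x, x^2 = y, g_{22} = g_{yy} is the row-2, column-2 entry of the matrix.
g_{22} = x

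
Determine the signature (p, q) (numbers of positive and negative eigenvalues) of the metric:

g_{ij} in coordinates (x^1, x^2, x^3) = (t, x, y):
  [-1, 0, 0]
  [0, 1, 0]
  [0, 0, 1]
The metric is diagonal, so its eigenvalues are the diagonal entries: -1, 1, 1 (at a generic point, where coordinate-dependent entries are positive).
2 positive, 1 negative.
(2, 1) - Lorentzian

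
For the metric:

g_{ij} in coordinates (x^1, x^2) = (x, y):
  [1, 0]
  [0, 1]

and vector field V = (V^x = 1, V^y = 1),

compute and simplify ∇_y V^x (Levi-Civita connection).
All Christoffel symbols are zero.
∇_y V^x = ∂_y V^x + Γ^x_{y j} V^j
  = (0) + (0)(1) + (0)(1)
  = 0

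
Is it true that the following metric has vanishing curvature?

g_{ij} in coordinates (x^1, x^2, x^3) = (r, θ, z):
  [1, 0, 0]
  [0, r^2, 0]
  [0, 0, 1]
Non-zero Christoffel symbols:
Γ^r_{θ θ} = -r
Γ^θ_{r θ} = 1/r
Ricci tensor: R_{rr} = 0, R_{rθ} = 0, R_{rz} = 0, R_{θθ} = 0, R_{θz} = 0, R_{zz} = 0
All R_{ij} vanish; in 3 dimensions the Riemann tensor is fully determined by the Ricci tensor, so R^i_{jkl} = 0: the metric is flat (curvilinear coordinates on flat space).
Yes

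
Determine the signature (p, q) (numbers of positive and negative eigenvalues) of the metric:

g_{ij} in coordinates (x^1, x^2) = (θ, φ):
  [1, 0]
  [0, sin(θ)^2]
The metric is diagonal, so its eigenvalues are the diagonal entries: 1, sin(θ)^2 (at a generic point, where coordinate-dependent entries are positive).
2 positive, 0 negative.
(2, 0) - Riemannian (positive definite)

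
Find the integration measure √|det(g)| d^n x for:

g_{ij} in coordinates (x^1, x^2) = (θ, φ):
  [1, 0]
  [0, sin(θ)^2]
det(g) = sin(θ)^2
√|det(g)| = sin(θ) (taking 0 < θ < π so that |sin(θ)| = sin(θ))
Volume element: dV = sin(θ) dθ dφ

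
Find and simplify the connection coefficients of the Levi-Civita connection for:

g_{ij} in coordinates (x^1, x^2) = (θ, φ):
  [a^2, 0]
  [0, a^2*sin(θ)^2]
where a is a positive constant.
Using Γ^k_{ij} = (1/2) g^{km} (∂_i g_{mj} + ∂_j g_{mi} - ∂_m g_{ij}); the metric is diagonal, so only the m = k term contributes.
Non-zero symbols (using the symmetry Γ^k_{ij} = Γ^k_{ji}):
Γ^θ_{φ φ} = (1/2) g^{θθ} (∂_φ g_{θφ} + ∂_φ g_{θφ} - ∂_θ g_{φφ}) = (1/2)(1/a^2)((0) + (0) - (a^2*sin(2*θ))) = -sin(2*θ)/2
Γ^φ_{θ φ} = (1/2) g^{φφ} (∂_θ g_{φφ} + ∂_φ g_{φθ} - ∂_φ g_{θφ}) = (1/2)(1/(a^2*sin(θ)^2))((a^2*sin(2*θ)) + (0) - (0)) = 1/tan(θ)
All other Christoffel symbols are zero.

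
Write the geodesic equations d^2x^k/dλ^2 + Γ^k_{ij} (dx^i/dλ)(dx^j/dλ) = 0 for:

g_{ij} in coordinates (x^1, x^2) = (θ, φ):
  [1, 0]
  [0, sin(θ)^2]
Geodesic equation: d^2x^k/dλ^2 + Γ^k_{ij} (dx^i/dλ)(dx^j/dλ) = 0.
Non-zero Christoffel symbols:
Γ^θ_{φ φ} = -sin(2*θ)/2
Γ^φ_{θ φ} = 1/tan(θ)
Substituting (the symmetric pair Γ^k_{ij}, Γ^k_{ji} combines into a factor 2):
d^2θ/dλ^2 - (sin(2*θ)/2) (dφ/dλ)^2 = 0
d^2φ/dλ^2 + (2/tan(θ)) (dθ/dλ)(dφ/dλ) = 0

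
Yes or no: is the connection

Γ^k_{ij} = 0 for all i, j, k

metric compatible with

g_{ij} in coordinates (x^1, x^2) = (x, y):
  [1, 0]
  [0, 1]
Using ∇_k g_{ij} = ∂_k g_{ij} - Γ^m_{ki} g_{mj} - Γ^m_{kj} g_{im}:
e.g. ∇_y g_{xx} = (0) - (0) - (0) = 0
Every component ∇_k g_{ij} vanishes: the connection is metric compatible.
Yes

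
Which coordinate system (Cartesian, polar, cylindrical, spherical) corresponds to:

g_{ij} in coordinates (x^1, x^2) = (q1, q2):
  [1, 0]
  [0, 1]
All components are constant and the metric is the identity, i.e. orthonormal rectilinear coordinates.
Cartesian (2D) coordinates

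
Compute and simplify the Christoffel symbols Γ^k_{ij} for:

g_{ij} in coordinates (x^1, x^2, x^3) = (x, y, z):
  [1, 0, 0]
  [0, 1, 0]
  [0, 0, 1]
Using Γ^k_{ij} = (1/2) g^{km} (∂_i g_{mj} + ∂_j g_{mi} - ∂_m g_{ij}); the metric is diagonal, so only the m = k term contributes.
Every metric component is constant, so all ∂_m g_{ij} = 0 and every Christoffel symbol vanishes.
All Christoffel symbols are zero.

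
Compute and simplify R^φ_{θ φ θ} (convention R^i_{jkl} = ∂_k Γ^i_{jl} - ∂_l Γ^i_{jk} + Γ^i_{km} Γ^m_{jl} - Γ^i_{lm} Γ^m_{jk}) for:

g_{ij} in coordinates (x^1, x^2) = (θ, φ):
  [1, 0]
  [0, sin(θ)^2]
Non-zero Christoffel symbols (Γ^k_{ij} = Γ^k_{ji}):
Γ^θ_{φ φ} = -sin(2*θ)/2
Γ^φ_{θ φ} = 1/tan(θ)
R^φ_{θ φ θ} = ∂_φ Γ^φ_{θ θ} - ∂_θ Γ^φ_{θ φ} + Γ^φ_{φ m} Γ^m_{θ θ} - Γ^φ_{θ m} Γ^m_{θ φ}
  = (0) - (-1/sin(θ)^2) + (0) - (1/tan(θ)^2) = 1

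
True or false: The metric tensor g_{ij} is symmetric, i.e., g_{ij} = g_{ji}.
By definition the metric is a symmetric bilinear form, g_{ij} = g_{ji}.
True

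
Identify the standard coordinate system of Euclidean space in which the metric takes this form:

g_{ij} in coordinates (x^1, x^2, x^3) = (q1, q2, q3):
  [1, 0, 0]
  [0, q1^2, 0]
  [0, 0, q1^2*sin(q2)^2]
The line element ds^2 = dq1^2 + q1^2 dq2^2 + q1^2 sin(q2)^2 dq3^2 is dr^2 + r^2 dθ^2 + r^2 sin(θ)^2 dφ^2 with q1 = r, q2 = θ, q3 = φ.
spherical coordinates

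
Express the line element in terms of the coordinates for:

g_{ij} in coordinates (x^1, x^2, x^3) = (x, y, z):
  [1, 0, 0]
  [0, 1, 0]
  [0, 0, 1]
ds^2 = g_{ij} dx^i dx^j; only the non-zero components contribute.
ds^2 = dx^2 + dy^2 + dz^2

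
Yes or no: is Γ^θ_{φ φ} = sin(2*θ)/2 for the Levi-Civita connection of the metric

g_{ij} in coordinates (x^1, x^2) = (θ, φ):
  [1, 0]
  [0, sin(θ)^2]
Γ^θ_{φ φ} = (1/2) g^{θθ} (∂_φ g_{θφ} + ∂_φ g_{θφ} - ∂_θ g_{φφ}) = (1/2)(1)((0) + (0) - (sin(2*θ))) = -sin(2*θ)/2
This differs from the proposed value sin(2*θ)/2.
No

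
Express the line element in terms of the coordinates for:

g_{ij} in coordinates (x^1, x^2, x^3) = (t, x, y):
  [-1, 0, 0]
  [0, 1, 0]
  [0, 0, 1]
ds^2 = g_{ij} dx^i dx^j; only the non-zero components contribute.
ds^2 = -dt^2 + dx^2 + dy^2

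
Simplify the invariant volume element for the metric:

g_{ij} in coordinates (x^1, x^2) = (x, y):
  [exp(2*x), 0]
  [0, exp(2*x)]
det(g) = exp(4*x)
√|det(g)| = exp(2*x)
Volume element: dV = exp(2*x) dx dy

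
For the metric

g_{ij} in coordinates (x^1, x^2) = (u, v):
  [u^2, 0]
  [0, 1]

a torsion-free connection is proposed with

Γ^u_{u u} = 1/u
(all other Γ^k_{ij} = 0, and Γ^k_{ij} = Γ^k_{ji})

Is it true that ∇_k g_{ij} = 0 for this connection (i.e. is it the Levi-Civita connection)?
Using ∇_k g_{ij} = ∂_k g_{ij} - Γ^m_{ki} g_{mj} - Γ^m_{kj} g_{im}:
e.g. ∇_u g_{uu} = (2*u) - (u) - (u) = 0
Every component ∇_k g_{ij} vanishes: the connection is metric compatible.
Yes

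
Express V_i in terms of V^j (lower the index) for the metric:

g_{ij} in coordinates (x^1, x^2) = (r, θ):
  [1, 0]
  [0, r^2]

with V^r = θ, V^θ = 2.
V_i = g_{ij} V^j:
V_r = (1)(θ) + (0)(2) = θ
V_θ = (0)(θ) + (r^2)(2) = 2*r^2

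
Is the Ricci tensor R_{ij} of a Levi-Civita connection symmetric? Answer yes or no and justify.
R_{ij} = R^k_{ikj}; the pair symmetry R_{kilj} = R_{ljki} gives R_{ij} = R_{ji}.
Yes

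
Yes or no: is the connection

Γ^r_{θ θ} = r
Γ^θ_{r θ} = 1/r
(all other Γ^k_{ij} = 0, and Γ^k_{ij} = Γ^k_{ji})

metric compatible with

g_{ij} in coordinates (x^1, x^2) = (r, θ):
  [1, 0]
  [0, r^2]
Using ∇_k g_{ij} = ∂_k g_{ij} - Γ^m_{ki} g_{mj} - Γ^m_{kj} g_{im}:
∇_θ g_{rθ} = (0) - (r) - (r) = -2*r ≠ 0
So the connection is not metric compatible (it is not the Levi-Civita connection).
No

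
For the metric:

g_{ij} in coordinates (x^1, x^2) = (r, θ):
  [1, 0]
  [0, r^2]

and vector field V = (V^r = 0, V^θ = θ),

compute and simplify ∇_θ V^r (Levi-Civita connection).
Non-zero Christoffel symbols:
Γ^r_{θ θ} = -r
Γ^θ_{r θ} = 1/r
∇_θ V^r = ∂_θ V^r + Γ^r_{θ j} V^j
  = (0) + (0)(0) + (-r)(θ)
  = -r*θ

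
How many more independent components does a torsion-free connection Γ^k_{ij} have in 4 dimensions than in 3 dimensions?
Independent components in n dimensions: n × n(n+1)/2 = n^2(n+1)/2.
4D: 4 × 10 = 40
3D: 3 × 6 = 18
Difference = 40 - 18 = 22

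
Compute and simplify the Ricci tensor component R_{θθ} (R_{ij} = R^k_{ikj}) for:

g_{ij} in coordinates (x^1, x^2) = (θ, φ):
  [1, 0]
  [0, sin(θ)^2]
Non-zero Christoffel symbols (Γ^k_{ij} = Γ^k_{ji}):
Γ^θ_{φ φ} = -sin(2*θ)/2
Γ^φ_{θ φ} = 1/tan(θ)
R^θ_{θ θ θ} = 0 (a repeated index in an antisymmetric pair)
R^φ_{θ φ θ} = ∂_φ Γ^φ_{θ θ} - ∂_θ Γ^φ_{θ φ} + Γ^φ_{φ m} Γ^m_{θ θ} - Γ^φ_{θ m} Γ^m_{θ φ}
  = (0) - (-1/sin(θ)^2) + (0) - (1/tan(θ)^2) = 1
R_{θθ} = R^θ_{θ θ θ} + R^φ_{θ φ θ} = (0) + (1) = 1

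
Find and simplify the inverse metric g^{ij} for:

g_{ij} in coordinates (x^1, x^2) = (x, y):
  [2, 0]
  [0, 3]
The metric is diagonal, so g^{ij} is diagonal with entries 1/g_{ii}: diag(1/2, 1/3).
g^{ij}:
  [1/2, 0]
  [0, 1/3]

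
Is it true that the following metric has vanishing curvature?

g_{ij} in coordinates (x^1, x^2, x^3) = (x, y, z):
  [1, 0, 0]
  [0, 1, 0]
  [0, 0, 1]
All metric components are constant, so every Christoffel symbol vanishes and R^i_{jkl} = 0.
Yes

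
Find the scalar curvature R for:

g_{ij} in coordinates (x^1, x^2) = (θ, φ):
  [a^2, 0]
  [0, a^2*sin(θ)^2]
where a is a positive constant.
Non-zero Christoffel symbols (Γ^k_{ij} = Γ^k_{ji}):
Γ^θ_{φ φ} = -sin(2*θ)/2
Γ^φ_{θ φ} = 1/tan(θ)
Ricci tensor (R_{ij} = R^k_{ikj}): R_{θθ} = 1, R_{θφ} = 0, R_{φφ} = sin(θ)^2
Inverse metric: g^{θθ} = 1/a^2, g^{φφ} = 1/(a^2*sin(θ)^2)
R = g^{ij} R_{ij} = (1/a^2)(1) + (1/(a^2*sin(θ)^2))(sin(θ)^2) = 2/a^2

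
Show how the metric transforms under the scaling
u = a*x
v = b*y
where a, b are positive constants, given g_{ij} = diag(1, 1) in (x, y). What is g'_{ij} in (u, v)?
Invert the transformation: x = u/a, y = v/b
g'_{ij} = (∂x^k/∂x'^i)(∂x^l/∂x'^j) g_{kl}; with g_{kl} = δ_{kl} this is Σ_k (∂x^k/∂x'^i)(∂x^k/∂x'^j).
Jacobian: ∂x/∂u = 1/a, ∂x/∂v = 0, ∂y/∂u = 0, ∂y/∂v = 1/b
g'_{uu} = (1/a)(1/a) + (0)(0) = 1/a^2
g'_{uv} = (1/a)(0) + (0)(1/b) = 0
g'_{vv} = (0)(0) + (1/b)(1/b) = 1/b^2
g'_{ij} = diag(1/a^2, 1/b^2)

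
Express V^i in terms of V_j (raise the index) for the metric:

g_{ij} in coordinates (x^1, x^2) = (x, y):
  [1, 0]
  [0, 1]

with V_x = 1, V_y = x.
Inverse metric (diagonal): g^{xx} = 1, g^{yy} = 1
V^i = g^{ij} V_j:
V^x = (1)(1) + (0)(x) = 1
V^y = (0)(1) + (1)(x) = x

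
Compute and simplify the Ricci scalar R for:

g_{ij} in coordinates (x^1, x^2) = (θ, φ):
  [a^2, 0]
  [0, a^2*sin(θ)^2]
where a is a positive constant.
Non-zero Christoffel symbols (Γ^k_{ij} = Γ^k_{ji}):
Γ^θ_{φ φ} = -sin(2*θ)/2
Γ^φ_{θ φ} = 1/tan(θ)
Ricci tensor (R_{ij} = R^k_{ikj}): R_{θθ} = 1, R_{θφ} = 0, R_{φφ} = sin(θ)^2
Inverse metric: g^{θθ} = 1/a^2, g^{φφ} = 1/(a^2*sin(θ)^2)
R = g^{ij} R_{ij} = (1/a^2)(1) + (1/(a^2*sin(θ)^2))(sin(θ)^2) = 2/a^2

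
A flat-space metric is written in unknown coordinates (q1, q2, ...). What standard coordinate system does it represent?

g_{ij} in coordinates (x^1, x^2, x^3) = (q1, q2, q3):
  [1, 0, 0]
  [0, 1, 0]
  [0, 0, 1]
All components are constant and the metric is the identity, i.e. orthonormal rectilinear coordinates.
Cartesian (3D) coordinates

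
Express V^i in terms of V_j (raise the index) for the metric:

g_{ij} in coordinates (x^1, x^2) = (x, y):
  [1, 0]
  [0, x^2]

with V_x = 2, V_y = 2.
Inverse metric (diagonal): g^{xx} = 1, g^{yy} = 1/x^2
V^i = g^{ij} V_j:
V^x = (1)(2) + (0)(2) = 2
V^y = (0)(2) + (1/x^2)(2) = 2/x^2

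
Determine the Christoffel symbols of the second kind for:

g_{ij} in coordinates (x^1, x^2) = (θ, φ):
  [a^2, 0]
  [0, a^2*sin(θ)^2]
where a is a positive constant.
Using Γ^k_{ij} = (1/2) g^{km} (∂_i g_{mj} + ∂_j g_{mi} - ∂_m g_{ij}); the metric is diagonal, so only the m = k term contributes.
Non-zero symbols (using the symmetry Γ^k_{ij} = Γ^k_{ji}):
Γ^θ_{φ φ} = (1/2) g^{θθ} (∂_φ g_{θφ} + ∂_φ g_{θφ} - ∂_θ g_{φφ}) = (1/2)(1/a^2)((0) + (0) - (a^2*sin(2*θ))) = -sin(2*θ)/2
Γ^φ_{θ φ} = (1/2) g^{φφ} (∂_θ g_{φφ} + ∂_φ g_{φθ} - ∂_φ g_{θφ}) = (1/2)(1/(a^2*sin(θ)^2))((a^2*sin(2*θ)) + (0) - (0)) = 1/tan(θ)
All other Christoffel symbols are zero.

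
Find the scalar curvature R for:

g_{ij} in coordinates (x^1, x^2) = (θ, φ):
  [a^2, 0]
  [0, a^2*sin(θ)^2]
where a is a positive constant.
Non-zero Christoffel symbols (Γ^k_{ij} = Γ^k_{ji}):
Γ^θ_{φ φ} = -sin(2*θ)/2
Γ^φ_{θ φ} = 1/tan(θ)
Ricci tensor (R_{ij} = R^k_{ikj}): R_{θθ} = 1, R_{θφ} = 0, R_{φφ} = sin(θ)^2
Inverse metric: g^{θθ} = 1/a^2, g^{φφ} = 1/(a^2*sin(θ)^2)
R = g^{ij} R_{ij} = (1/a^2)(1) + (1/(a^2*sin(θ)^2))(sin(θ)^2) = 2/a^2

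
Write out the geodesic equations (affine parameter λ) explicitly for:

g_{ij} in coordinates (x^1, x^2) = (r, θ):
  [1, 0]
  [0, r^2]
Geodesic equation: d^2x^k/dλ^2 + Γ^k_{ij} (dx^i/dλ)(dx^j/dλ) = 0.
Non-zero Christoffel symbols:
Γ^r_{θ θ} = -r
Γ^θ_{r θ} = 1/r
Substituting (the symmetric pair Γ^k_{ij}, Γ^k_{ji} combines into a factor 2):
d^2r/dλ^2 - r (dθ/dλ)^2 = 0
d^2θ/dλ^2 + (2/r) (dr/dλ)(dθ/dλ) = 0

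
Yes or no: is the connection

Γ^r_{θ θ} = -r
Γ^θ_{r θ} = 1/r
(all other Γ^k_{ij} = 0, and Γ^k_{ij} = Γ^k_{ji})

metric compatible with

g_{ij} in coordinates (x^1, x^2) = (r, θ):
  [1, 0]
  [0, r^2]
Using ∇_k g_{ij} = ∂_k g_{ij} - Γ^m_{ki} g_{mj} - Γ^m_{kj} g_{im}:
e.g. ∇_r g_{θθ} = (2*r) - (r) - (r) = 0
Every component ∇_k g_{ij} vanishes: the connection is metric compatible.
Yes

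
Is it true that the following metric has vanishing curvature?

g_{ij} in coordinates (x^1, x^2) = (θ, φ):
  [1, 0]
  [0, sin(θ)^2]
Non-zero Christoffel symbols:
Γ^θ_{φ φ} = -sin(2*θ)/2
Γ^φ_{θ φ} = 1/tan(θ)
Ricci tensor: R_{θθ} = 1, R_{θφ} = 0, R_{φφ} = sin(θ)^2
The Ricci tensor is non-zero, so the Riemann tensor is non-zero: not flat.
No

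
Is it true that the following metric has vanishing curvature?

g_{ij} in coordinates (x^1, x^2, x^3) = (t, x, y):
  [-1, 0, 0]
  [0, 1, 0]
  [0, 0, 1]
All metric components are constant, so every Christoffel symbol vanishes and R^i_{jkl} = 0.
Yes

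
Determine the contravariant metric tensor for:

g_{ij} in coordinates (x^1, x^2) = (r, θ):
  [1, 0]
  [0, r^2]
The metric is diagonal, so g^{ij} is diagonal with entries 1/g_{ii}: diag(1, 1/(r^2)).
g^{ij}:
  [1, 0]
  [0, 1/r^2]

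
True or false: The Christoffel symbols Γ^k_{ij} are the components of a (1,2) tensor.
Under a change of coordinates Γ picks up an inhomogeneous term ∂²x/∂x'∂x'; e.g. Γ = 0 in Cartesian coordinates but Γ^r_{θθ} = -r in polar coordinates on the same flat plane.
False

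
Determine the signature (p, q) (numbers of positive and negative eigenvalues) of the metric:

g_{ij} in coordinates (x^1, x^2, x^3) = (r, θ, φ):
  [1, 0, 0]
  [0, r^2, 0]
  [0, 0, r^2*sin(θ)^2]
The metric is diagonal, so its eigenvalues are the diagonal entries: 1, r^2, r^2*sin(θ)^2 (at a generic point, where coordinate-dependent entries are positive).
3 positive, 0 negative.
(3, 0) - Riemannian (positive definite)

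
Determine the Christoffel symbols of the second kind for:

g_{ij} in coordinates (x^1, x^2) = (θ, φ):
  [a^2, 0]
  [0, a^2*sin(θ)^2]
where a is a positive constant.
Using Γ^k_{ij} = (1/2) g^{km} (∂_i g_{mj} + ∂_j g_{mi} - ∂_m g_{ij}); the metric is diagonal, so only the m = k term contributes.
Non-zero symbols (using the symmetry Γ^k_{ij} = Γ^k_{ji}):
Γ^θ_{φ φ} = (1/2) g^{θθ} (∂_φ g_{θφ} + ∂_φ g_{θφ} - ∂_θ g_{φφ}) = (1/2)(1/a^2)((0) + (0) - (a^2*sin(2*θ))) = -sin(2*θ)/2
Γ^φ_{θ φ} = (1/2) g^{φφ} (∂_θ g_{φφ} + ∂_φ g_{φθ} - ∂_φ g_{θφ}) = (1/2)(1/(a^2*sin(θ)^2))((a^2*sin(2*θ)) + (0) - (0)) = 1/tan(θ)
All other Christoffel symbols are zero.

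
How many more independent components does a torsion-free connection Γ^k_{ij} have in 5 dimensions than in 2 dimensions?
Independent components in n dimensions: n × n(n+1)/2 = n^2(n+1)/2.
5D: 5 × 15 = 75
2D: 2 × 3 = 6
Difference = 75 - 6 = 69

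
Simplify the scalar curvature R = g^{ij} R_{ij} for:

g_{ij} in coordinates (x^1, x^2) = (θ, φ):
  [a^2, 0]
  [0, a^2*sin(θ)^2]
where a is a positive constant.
Non-zero Christoffel symbols (Γ^k_{ij} = Γ^k_{ji}):
Γ^θ_{φ φ} = -sin(2*θ)/2
Γ^φ_{θ φ} = 1/tan(θ)
Ricci tensor (R_{ij} = R^k_{ikj}): R_{θθ} = 1, R_{θφ} = 0, R_{φφ} = sin(θ)^2
Inverse metric: g^{θθ} = 1/a^2, g^{φφ} = 1/(a^2*sin(θ)^2)
R = g^{ij} R_{ij} = (1/a^2)(1) + (1/(a^2*sin(θ)^2))(sin(θ)^2) = 2/a^2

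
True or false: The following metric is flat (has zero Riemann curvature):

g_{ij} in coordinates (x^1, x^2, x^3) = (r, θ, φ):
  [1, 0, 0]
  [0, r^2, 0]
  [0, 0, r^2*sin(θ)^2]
Non-zero Christoffel symbols:
Γ^r_{θ θ} = -r
Γ^r_{φ φ} = -r*sin(θ)^2
Γ^θ_{r θ} = 1/r
Γ^θ_{φ φ} = -sin(2*θ)/2
Γ^φ_{r φ} = 1/r
Γ^φ_{θ φ} = 1/tan(θ)
Ricci tensor: R_{rr} = 0, R_{rθ} = 0, R_{rφ} = 0, R_{θθ} = 0, R_{θφ} = 0, R_{φφ} = 0
All R_{ij} vanish; in 3 dimensions the Riemann tensor is fully determined by the Ricci tensor, so R^i_{jkl} = 0: the metric is flat (curvilinear coordinates on flat space).
True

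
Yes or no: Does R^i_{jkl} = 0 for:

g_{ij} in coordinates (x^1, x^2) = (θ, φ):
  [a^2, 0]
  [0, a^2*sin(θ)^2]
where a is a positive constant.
Non-zero Christoffel symbols:
Γ^θ_{φ φ} = -sin(2*θ)/2
Γ^φ_{θ φ} = 1/tan(θ)
Ricci tensor: R_{θθ} = 1, R_{θφ} = 0, R_{φφ} = sin(θ)^2
The Ricci tensor is non-zero, so the Riemann tensor is non-zero: not flat.
No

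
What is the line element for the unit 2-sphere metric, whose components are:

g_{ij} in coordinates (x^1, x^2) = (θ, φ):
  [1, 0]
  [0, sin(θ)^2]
ds^2 = g_{ij} dx^i dx^j; only the non-zero components contribute.
ds^2 = dθ^2 + sin(θ)^2 dφ^2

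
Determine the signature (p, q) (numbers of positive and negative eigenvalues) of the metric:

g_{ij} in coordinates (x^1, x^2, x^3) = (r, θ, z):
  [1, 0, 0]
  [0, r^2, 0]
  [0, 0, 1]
The metric is diagonal, so its eigenvalues are the diagonal entries: 1, r^2, 1 (at a generic point, where coordinate-dependent entries are positive).
3 positive, 0 negative.
(3, 0) - Riemannian (positive definite)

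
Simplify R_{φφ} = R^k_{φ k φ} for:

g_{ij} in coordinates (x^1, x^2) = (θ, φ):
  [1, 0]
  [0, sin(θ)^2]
Non-zero Christoffel symbols (Γ^k_{ij} = Γ^k_{ji}):
Γ^θ_{φ φ} = -sin(2*θ)/2
Γ^φ_{θ φ} = 1/tan(θ)
R^θ_{φ θ φ} = ∂_θ Γ^θ_{φ φ} - ∂_φ Γ^θ_{φ θ} + Γ^θ_{θ m} Γ^m_{φ φ} - Γ^θ_{φ m} Γ^m_{φ θ}
  = (-cos(2*θ)) - (0) + (0) - (-cos(θ)^2) = sin(θ)^2
R^φ_{φ φ φ} = 0 (a repeated index in an antisymmetric pair)
R_{φφ} = R^θ_{φ θ φ} + R^φ_{φ φ φ} = (sin(θ)^2) + (0) = sin(θ)^2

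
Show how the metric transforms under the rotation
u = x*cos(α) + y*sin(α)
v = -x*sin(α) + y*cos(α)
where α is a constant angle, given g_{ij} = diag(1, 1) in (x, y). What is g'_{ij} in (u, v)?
Invert the transformation: x = u*cos(α) - v*sin(α), y = u*sin(α) + v*cos(α)
g'_{ij} = (∂x^k/∂x'^i)(∂x^l/∂x'^j) g_{kl}; with g_{kl} = δ_{kl} this is Σ_k (∂x^k/∂x'^i)(∂x^k/∂x'^j).
Jacobian: ∂x/∂u = cos(α), ∂x/∂v = -sin(α), ∂y/∂u = sin(α), ∂y/∂v = cos(α)
g'_{uu} = (cos(α))(cos(α)) + (sin(α))(sin(α)) = 1
g'_{uv} = (cos(α))(-sin(α)) + (sin(α))(cos(α)) = 0
g'_{vv} = (-sin(α))(-sin(α)) + (cos(α))(cos(α)) = 1
g'_{ij} = diag(1, 1)
The Euclidean metric is invariant under rotations.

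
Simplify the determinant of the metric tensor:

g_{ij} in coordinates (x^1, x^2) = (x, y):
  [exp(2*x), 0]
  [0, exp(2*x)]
For a 2×2 metric: det(g) = g_{11}·g_{22} - g_{12}·g_{21}
= (exp(2*x))·(exp(2*x)) - (0)·(0)
= exp(4*x) - 0
det(g) = exp(4*x)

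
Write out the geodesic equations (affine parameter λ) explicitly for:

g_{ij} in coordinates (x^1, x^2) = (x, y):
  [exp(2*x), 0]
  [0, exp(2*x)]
Geodesic equation: d^2x^k/dλ^2 + Γ^k_{ij} (dx^i/dλ)(dx^j/dλ) = 0.
Non-zero Christoffel symbols:
Γ^x_{x x} = 1
Γ^x_{y y} = -1
Γ^y_{x y} = 1
Substituting (the symmetric pair Γ^k_{ij}, Γ^k_{ji} combines into a factor 2):
d^2x/dλ^2 + (dx/dλ)^2 - (dy/dλ)^2 = 0
d^2y/dλ^2 + 2 (dx/dλ)(dy/dλ) = 0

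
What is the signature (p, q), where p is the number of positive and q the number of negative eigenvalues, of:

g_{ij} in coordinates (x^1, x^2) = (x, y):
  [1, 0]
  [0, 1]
The metric is diagonal, so its eigenvalues are the diagonal entries: 1, 1 (at a generic point, where coordinate-dependent entries are positive).
2 positive, 0 negative.
(2, 0) - Riemannian (positive definite)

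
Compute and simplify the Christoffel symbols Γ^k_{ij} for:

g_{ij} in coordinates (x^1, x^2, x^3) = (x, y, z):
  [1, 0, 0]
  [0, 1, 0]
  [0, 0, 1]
Using Γ^k_{ij} = (1/2) g^{km} (∂_i g_{mj} + ∂_j g_{mi} - ∂_m g_{ij}); the metric is diagonal, so only the m = k term contributes.
Every metric component is constant, so all ∂_m g_{ij} = 0 and every Christoffel symbol vanishes.
All Christoffel symbols are zero.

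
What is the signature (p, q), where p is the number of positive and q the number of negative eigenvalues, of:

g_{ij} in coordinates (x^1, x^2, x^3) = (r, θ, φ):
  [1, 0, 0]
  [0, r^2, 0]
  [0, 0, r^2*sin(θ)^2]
The metric is diagonal, so its eigenvalues are the diagonal entries: 1, r^2, r^2*sin(θ)^2 (at a generic point, where coordinate-dependent entries are positive).
3 positive, 0 negative.
(3, 0) - Riemannian (positive definite)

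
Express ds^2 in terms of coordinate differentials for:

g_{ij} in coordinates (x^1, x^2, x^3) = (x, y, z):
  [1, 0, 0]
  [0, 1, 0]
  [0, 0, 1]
ds^2 = g_{ij} dx^i dx^j; only the non-zero components contribute.
ds^2 = dx^2 + dy^2 + dz^2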